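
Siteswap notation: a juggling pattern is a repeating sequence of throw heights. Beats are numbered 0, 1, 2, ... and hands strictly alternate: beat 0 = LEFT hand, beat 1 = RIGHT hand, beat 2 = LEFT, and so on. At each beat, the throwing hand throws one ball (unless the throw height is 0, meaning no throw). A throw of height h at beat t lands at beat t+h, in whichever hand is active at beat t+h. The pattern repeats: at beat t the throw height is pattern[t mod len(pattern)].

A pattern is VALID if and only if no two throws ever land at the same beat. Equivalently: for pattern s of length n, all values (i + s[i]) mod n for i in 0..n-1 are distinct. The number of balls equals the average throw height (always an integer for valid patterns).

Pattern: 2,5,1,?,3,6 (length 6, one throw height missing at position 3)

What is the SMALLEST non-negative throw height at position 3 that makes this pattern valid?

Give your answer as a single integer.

i=0: (0 + 2) mod 6 = 2
i=1: (1 + 5) mod 6 = 0
i=2: (2 + 1) mod 6 = 3
i=3: s[i]=? (unknown)
i=4: (4 + 3) mod 6 = 1
i=5: (5 + 6) mod 6 = 5
Known residues: [0, 1, 2, 3, 5]; need a permutation of 0..5, so missing residue r = 4
Need (3 + s) mod 6 = 4; smallest s = (4 - 3) mod 6 = 1

Answer: 1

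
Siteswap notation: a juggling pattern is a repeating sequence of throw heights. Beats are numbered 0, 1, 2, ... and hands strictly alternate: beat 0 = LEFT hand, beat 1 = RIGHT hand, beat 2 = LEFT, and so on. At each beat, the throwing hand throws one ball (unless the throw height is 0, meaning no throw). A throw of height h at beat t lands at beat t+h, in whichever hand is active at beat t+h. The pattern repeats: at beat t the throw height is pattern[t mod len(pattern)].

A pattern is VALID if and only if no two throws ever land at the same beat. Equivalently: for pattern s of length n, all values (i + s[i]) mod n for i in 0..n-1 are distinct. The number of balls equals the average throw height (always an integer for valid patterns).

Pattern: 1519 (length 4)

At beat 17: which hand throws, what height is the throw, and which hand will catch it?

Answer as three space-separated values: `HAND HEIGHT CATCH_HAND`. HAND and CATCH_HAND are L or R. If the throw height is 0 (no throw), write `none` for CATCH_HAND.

Answer: R 5 L

Derivation:
Beat 17: 17 mod 2 = 1, so hand = R
Throw height = pattern[17 mod 4] = pattern[1] = 5
Lands at beat 17+5=22, 22 mod 2 = 0, so catch hand = L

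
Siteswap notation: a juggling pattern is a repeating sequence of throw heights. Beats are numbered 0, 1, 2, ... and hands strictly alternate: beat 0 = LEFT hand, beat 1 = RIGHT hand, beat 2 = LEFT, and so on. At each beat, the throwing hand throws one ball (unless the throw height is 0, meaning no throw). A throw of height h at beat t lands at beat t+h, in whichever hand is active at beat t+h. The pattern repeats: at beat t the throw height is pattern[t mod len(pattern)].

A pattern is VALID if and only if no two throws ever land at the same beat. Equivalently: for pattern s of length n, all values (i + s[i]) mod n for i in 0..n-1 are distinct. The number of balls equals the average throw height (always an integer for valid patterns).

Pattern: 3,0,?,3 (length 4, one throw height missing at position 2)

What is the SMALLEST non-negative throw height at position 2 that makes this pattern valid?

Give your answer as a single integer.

Answer: 2

Derivation:
i=0: (0 + 3) mod 4 = 3
i=1: (1 + 0) mod 4 = 1
i=2: s[i]=? (unknown)
i=3: (3 + 3) mod 4 = 2
Known residues: [1, 2, 3]; need a permutation of 0..3, so missing residue r = 0
Need (2 + s) mod 4 = 0; smallest s = (0 - 2) mod 4 = 2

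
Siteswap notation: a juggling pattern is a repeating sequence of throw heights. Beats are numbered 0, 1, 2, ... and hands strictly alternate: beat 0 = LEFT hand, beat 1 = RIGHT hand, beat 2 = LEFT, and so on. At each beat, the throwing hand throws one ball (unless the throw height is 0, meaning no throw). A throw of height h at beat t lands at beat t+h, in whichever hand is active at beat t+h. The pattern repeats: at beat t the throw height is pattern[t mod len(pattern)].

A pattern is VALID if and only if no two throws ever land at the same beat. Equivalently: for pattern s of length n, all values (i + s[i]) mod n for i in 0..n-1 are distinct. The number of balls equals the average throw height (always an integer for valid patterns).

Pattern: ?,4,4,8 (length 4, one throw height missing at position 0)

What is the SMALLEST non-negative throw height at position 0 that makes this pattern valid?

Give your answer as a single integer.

i=0: s[i]=? (unknown)
i=1: (1 + 4) mod 4 = 1
i=2: (2 + 4) mod 4 = 2
i=3: (3 + 8) mod 4 = 3
Known residues: [1, 2, 3]; need a permutation of 0..3, so missing residue r = 0
Need (0 + s) mod 4 = 0; smallest s = (0 - 0) mod 4 = 0

Answer: 0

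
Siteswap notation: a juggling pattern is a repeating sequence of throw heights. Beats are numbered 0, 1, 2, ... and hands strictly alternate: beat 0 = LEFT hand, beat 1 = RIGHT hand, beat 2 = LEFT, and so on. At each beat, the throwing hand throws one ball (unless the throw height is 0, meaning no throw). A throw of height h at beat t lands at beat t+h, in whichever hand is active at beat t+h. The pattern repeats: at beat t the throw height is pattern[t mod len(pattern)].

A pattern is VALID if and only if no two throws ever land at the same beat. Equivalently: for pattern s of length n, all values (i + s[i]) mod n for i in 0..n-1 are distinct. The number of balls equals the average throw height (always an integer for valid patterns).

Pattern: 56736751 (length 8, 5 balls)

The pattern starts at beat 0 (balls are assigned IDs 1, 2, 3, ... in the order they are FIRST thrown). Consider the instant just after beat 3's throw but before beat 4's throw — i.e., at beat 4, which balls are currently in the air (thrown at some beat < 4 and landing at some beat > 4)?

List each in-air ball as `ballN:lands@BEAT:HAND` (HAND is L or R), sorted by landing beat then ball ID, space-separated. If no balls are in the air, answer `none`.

Beat 0 (L): throw ball1 h=5 -> lands@5:R; in-air after throw: [b1@5:R]
Beat 1 (R): throw ball2 h=6 -> lands@7:R; in-air after throw: [b1@5:R b2@7:R]
Beat 2 (L): throw ball3 h=7 -> lands@9:R; in-air after throw: [b1@5:R b2@7:R b3@9:R]
Beat 3 (R): throw ball4 h=3 -> lands@6:L; in-air after throw: [b1@5:R b4@6:L b2@7:R b3@9:R]
Beat 4 (L): throw ball5 h=6 -> lands@10:L; in-air after throw: [b1@5:R b4@6:L b2@7:R b3@9:R b5@10:L]

Answer: ball1:lands@5:R ball4:lands@6:L ball2:lands@7:R ball3:lands@9:R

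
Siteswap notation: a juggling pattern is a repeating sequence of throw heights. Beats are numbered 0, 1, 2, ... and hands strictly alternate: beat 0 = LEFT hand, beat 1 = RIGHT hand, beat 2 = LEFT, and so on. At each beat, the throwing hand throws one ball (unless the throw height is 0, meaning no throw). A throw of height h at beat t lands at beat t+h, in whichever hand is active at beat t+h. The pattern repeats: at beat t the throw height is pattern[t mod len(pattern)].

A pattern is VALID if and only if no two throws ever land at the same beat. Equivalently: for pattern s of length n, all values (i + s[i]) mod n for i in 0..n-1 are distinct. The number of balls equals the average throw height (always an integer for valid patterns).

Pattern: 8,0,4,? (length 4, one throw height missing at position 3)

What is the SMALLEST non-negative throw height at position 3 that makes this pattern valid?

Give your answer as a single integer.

i=0: (0 + 8) mod 4 = 0
i=1: (1 + 0) mod 4 = 1
i=2: (2 + 4) mod 4 = 2
i=3: s[i]=? (unknown)
Known residues: [0, 1, 2]; need a permutation of 0..3, so missing residue r = 3
Need (3 + s) mod 4 = 3; smallest s = (3 - 3) mod 4 = 0

Answer: 0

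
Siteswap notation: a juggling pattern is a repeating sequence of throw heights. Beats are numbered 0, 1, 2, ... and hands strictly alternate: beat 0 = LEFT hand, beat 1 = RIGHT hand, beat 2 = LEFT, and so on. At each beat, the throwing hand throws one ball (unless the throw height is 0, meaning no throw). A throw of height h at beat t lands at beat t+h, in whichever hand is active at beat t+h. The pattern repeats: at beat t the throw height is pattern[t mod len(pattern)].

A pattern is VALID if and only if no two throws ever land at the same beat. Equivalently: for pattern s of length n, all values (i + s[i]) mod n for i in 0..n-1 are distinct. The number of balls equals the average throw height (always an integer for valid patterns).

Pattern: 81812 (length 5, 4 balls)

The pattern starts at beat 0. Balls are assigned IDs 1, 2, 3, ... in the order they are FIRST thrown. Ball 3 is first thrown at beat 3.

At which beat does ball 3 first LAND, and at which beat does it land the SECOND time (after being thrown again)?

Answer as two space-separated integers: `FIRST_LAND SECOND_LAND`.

Answer: 4 6

Derivation:
Beat 0 (L): throw ball1 h=8 -> lands@8:L; in-air after throw: [b1@8:L]
Beat 1 (R): throw ball2 h=1 -> lands@2:L; in-air after throw: [b2@2:L b1@8:L]
Beat 2 (L): throw ball2 h=8 -> lands@10:L; in-air after throw: [b1@8:L b2@10:L]
Beat 3 (R): throw ball3 h=1 -> lands@4:L; in-air after throw: [b3@4:L b1@8:L b2@10:L]
Beat 4 (L): throw ball3 h=2 -> lands@6:L; in-air after throw: [b3@6:L b1@8:L b2@10:L]
Beat 5 (R): throw ball4 h=8 -> lands@13:R; in-air after throw: [b3@6:L b1@8:L b2@10:L b4@13:R]
Beat 6 (L): throw ball3 h=1 -> lands@7:R; in-air after throw: [b3@7:R b1@8:L b2@10:L b4@13:R]
Ball 3: thrown@3 h=1 -> first land @4; rethrown@4 h=2 -> second land @6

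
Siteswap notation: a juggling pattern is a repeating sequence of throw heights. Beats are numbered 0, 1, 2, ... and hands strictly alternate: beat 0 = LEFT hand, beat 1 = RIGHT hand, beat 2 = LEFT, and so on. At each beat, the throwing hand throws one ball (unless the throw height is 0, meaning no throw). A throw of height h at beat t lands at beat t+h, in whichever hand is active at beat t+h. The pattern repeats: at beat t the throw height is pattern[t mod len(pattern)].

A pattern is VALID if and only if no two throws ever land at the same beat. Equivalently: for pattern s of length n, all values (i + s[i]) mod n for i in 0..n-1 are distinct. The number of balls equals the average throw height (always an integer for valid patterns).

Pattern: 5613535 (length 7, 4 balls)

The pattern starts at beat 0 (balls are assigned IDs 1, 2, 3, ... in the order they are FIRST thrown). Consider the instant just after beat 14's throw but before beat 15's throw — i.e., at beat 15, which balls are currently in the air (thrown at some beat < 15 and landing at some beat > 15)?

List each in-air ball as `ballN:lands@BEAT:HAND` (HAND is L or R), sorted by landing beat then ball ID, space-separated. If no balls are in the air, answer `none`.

Answer: ball3:lands@16:L ball4:lands@18:L ball1:lands@19:R

Derivation:
Beat 0 (L): throw ball1 h=5 -> lands@5:R; in-air after throw: [b1@5:R]
Beat 1 (R): throw ball2 h=6 -> lands@7:R; in-air after throw: [b1@5:R b2@7:R]
Beat 2 (L): throw ball3 h=1 -> lands@3:R; in-air after throw: [b3@3:R b1@5:R b2@7:R]
Beat 3 (R): throw ball3 h=3 -> lands@6:L; in-air after throw: [b1@5:R b3@6:L b2@7:R]
Beat 4 (L): throw ball4 h=5 -> lands@9:R; in-air after throw: [b1@5:R b3@6:L b2@7:R b4@9:R]
Beat 5 (R): throw ball1 h=3 -> lands@8:L; in-air after throw: [b3@6:L b2@7:R b1@8:L b4@9:R]
Beat 6 (L): throw ball3 h=5 -> lands@11:R; in-air after throw: [b2@7:R b1@8:L b4@9:R b3@11:R]
Beat 7 (R): throw ball2 h=5 -> lands@12:L; in-air after throw: [b1@8:L b4@9:R b3@11:R b2@12:L]
Beat 8 (L): throw ball1 h=6 -> lands@14:L; in-air after throw: [b4@9:R b3@11:R b2@12:L b1@14:L]
Beat 9 (R): throw ball4 h=1 -> lands@10:L; in-air after throw: [b4@10:L b3@11:R b2@12:L b1@14:L]
Beat 10 (L): throw ball4 h=3 -> lands@13:R; in-air after throw: [b3@11:R b2@12:L b4@13:R b1@14:L]
Beat 11 (R): throw ball3 h=5 -> lands@16:L; in-air after throw: [b2@12:L b4@13:R b1@14:L b3@16:L]
Beat 12 (L): throw ball2 h=3 -> lands@15:R; in-air after throw: [b4@13:R b1@14:L b2@15:R b3@16:L]
Beat 13 (R): throw ball4 h=5 -> lands@18:L; in-air after throw: [b1@14:L b2@15:R b3@16:L b4@18:L]
Beat 14 (L): throw ball1 h=5 -> lands@19:R; in-air after throw: [b2@15:R b3@16:L b4@18:L b1@19:R]
Beat 15 (R): throw ball2 h=6 -> lands@21:R; in-air after throw: [b3@16:L b4@18:L b1@19:R b2@21:R]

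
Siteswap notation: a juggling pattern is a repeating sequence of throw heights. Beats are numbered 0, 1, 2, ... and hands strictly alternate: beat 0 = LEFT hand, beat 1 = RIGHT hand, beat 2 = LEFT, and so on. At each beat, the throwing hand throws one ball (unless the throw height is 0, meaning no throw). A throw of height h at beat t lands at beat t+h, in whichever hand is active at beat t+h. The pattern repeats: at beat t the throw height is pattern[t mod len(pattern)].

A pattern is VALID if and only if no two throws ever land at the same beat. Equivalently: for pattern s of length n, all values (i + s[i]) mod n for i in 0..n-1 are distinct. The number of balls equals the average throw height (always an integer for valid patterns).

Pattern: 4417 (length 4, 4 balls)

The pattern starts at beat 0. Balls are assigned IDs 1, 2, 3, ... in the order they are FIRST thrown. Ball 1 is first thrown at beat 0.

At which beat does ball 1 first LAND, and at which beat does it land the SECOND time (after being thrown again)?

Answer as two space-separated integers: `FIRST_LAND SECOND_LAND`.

Answer: 4 8

Derivation:
Beat 0 (L): throw ball1 h=4 -> lands@4:L; in-air after throw: [b1@4:L]
Beat 1 (R): throw ball2 h=4 -> lands@5:R; in-air after throw: [b1@4:L b2@5:R]
Beat 2 (L): throw ball3 h=1 -> lands@3:R; in-air after throw: [b3@3:R b1@4:L b2@5:R]
Beat 3 (R): throw ball3 h=7 -> lands@10:L; in-air after throw: [b1@4:L b2@5:R b3@10:L]
Beat 4 (L): throw ball1 h=4 -> lands@8:L; in-air after throw: [b2@5:R b1@8:L b3@10:L]
Beat 5 (R): throw ball2 h=4 -> lands@9:R; in-air after throw: [b1@8:L b2@9:R b3@10:L]
Beat 6 (L): throw ball4 h=1 -> lands@7:R; in-air after throw: [b4@7:R b1@8:L b2@9:R b3@10:L]
Beat 7 (R): throw ball4 h=7 -> lands@14:L; in-air after throw: [b1@8:L b2@9:R b3@10:L b4@14:L]
Beat 8 (L): throw ball1 h=4 -> lands@12:L; in-air after throw: [b2@9:R b3@10:L b1@12:L b4@14:L]
Ball 1: thrown@0 h=4 -> first land @4; rethrown@4 h=4 -> second land @8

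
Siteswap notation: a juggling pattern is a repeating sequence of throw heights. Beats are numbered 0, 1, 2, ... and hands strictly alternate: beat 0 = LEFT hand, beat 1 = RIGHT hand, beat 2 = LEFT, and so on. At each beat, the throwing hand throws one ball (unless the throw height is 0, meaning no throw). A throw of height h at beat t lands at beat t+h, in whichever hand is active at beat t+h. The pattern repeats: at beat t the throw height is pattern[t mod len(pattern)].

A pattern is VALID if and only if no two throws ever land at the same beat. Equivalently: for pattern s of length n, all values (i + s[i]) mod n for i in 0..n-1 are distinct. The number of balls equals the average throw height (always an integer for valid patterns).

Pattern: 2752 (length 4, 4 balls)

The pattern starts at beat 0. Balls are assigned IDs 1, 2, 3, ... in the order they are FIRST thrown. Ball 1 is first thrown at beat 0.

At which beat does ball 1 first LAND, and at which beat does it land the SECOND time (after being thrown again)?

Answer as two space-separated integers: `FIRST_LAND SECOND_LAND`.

Beat 0 (L): throw ball1 h=2 -> lands@2:L; in-air after throw: [b1@2:L]
Beat 1 (R): throw ball2 h=7 -> lands@8:L; in-air after throw: [b1@2:L b2@8:L]
Beat 2 (L): throw ball1 h=5 -> lands@7:R; in-air after throw: [b1@7:R b2@8:L]
Beat 3 (R): throw ball3 h=2 -> lands@5:R; in-air after throw: [b3@5:R b1@7:R b2@8:L]
Beat 4 (L): throw ball4 h=2 -> lands@6:L; in-air after throw: [b3@5:R b4@6:L b1@7:R b2@8:L]
Beat 5 (R): throw ball3 h=7 -> lands@12:L; in-air after throw: [b4@6:L b1@7:R b2@8:L b3@12:L]
Beat 6 (L): throw ball4 h=5 -> lands@11:R; in-air after throw: [b1@7:R b2@8:L b4@11:R b3@12:L]
Beat 7 (R): throw ball1 h=2 -> lands@9:R; in-air after throw: [b2@8:L b1@9:R b4@11:R b3@12:L]
Ball 1: thrown@0 h=2 -> first land @2; rethrown@2 h=5 -> second land @7

Answer: 2 7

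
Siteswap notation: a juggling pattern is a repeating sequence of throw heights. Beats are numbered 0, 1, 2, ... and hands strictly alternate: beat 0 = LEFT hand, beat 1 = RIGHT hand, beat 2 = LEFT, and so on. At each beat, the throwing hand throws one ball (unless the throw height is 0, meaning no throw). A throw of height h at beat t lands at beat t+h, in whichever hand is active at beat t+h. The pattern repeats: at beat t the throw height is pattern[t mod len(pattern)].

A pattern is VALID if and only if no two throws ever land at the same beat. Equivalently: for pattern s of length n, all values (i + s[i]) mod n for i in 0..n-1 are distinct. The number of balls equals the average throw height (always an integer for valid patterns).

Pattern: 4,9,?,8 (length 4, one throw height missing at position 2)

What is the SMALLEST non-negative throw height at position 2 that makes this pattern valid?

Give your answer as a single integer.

i=0: (0 + 4) mod 4 = 0
i=1: (1 + 9) mod 4 = 2
i=2: s[i]=? (unknown)
i=3: (3 + 8) mod 4 = 3
Known residues: [0, 2, 3]; need a permutation of 0..3, so missing residue r = 1
Need (2 + s) mod 4 = 1; smallest s = (1 - 2) mod 4 = 3

Answer: 3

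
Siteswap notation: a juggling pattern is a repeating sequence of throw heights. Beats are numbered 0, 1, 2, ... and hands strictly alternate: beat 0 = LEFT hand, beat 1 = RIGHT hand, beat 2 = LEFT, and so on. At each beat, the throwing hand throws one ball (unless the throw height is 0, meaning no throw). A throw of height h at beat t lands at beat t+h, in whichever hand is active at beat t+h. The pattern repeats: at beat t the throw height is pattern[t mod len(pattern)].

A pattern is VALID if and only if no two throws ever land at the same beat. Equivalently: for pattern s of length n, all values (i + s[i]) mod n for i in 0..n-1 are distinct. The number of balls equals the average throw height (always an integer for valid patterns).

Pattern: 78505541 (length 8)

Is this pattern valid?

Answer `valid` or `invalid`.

Answer: invalid

Derivation:
i=0: (i + s[i]) mod n = (0 + 7) mod 8 = 7
i=1: (i + s[i]) mod n = (1 + 8) mod 8 = 1
i=2: (i + s[i]) mod n = (2 + 5) mod 8 = 7
i=3: (i + s[i]) mod n = (3 + 0) mod 8 = 3
i=4: (i + s[i]) mod n = (4 + 5) mod 8 = 1
i=5: (i + s[i]) mod n = (5 + 5) mod 8 = 2
i=6: (i + s[i]) mod n = (6 + 4) mod 8 = 2
i=7: (i + s[i]) mod n = (7 + 1) mod 8 = 0
Residues: [7, 1, 7, 3, 1, 2, 2, 0], distinct: False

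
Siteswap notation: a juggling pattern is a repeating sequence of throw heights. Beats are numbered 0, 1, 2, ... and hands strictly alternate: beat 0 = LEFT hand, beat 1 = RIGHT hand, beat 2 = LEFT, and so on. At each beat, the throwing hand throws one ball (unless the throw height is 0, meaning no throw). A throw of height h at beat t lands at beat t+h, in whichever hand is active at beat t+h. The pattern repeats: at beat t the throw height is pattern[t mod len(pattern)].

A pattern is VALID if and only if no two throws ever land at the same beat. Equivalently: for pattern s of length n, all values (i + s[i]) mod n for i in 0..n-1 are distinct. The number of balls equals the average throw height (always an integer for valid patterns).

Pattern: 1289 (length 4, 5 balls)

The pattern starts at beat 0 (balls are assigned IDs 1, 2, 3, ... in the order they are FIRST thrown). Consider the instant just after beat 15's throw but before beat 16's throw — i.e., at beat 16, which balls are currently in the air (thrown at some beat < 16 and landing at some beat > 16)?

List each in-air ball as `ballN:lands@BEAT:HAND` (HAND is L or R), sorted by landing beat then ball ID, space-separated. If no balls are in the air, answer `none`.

Beat 0 (L): throw ball1 h=1 -> lands@1:R; in-air after throw: [b1@1:R]
Beat 1 (R): throw ball1 h=2 -> lands@3:R; in-air after throw: [b1@3:R]
Beat 2 (L): throw ball2 h=8 -> lands@10:L; in-air after throw: [b1@3:R b2@10:L]
Beat 3 (R): throw ball1 h=9 -> lands@12:L; in-air after throw: [b2@10:L b1@12:L]
Beat 4 (L): throw ball3 h=1 -> lands@5:R; in-air after throw: [b3@5:R b2@10:L b1@12:L]
Beat 5 (R): throw ball3 h=2 -> lands@7:R; in-air after throw: [b3@7:R b2@10:L b1@12:L]
Beat 6 (L): throw ball4 h=8 -> lands@14:L; in-air after throw: [b3@7:R b2@10:L b1@12:L b4@14:L]
Beat 7 (R): throw ball3 h=9 -> lands@16:L; in-air after throw: [b2@10:L b1@12:L b4@14:L b3@16:L]
Beat 8 (L): throw ball5 h=1 -> lands@9:R; in-air after throw: [b5@9:R b2@10:L b1@12:L b4@14:L b3@16:L]
Beat 9 (R): throw ball5 h=2 -> lands@11:R; in-air after throw: [b2@10:L b5@11:R b1@12:L b4@14:L b3@16:L]
Beat 10 (L): throw ball2 h=8 -> lands@18:L; in-air after throw: [b5@11:R b1@12:L b4@14:L b3@16:L b2@18:L]
Beat 11 (R): throw ball5 h=9 -> lands@20:L; in-air after throw: [b1@12:L b4@14:L b3@16:L b2@18:L b5@20:L]
Beat 12 (L): throw ball1 h=1 -> lands@13:R; in-air after throw: [b1@13:R b4@14:L b3@16:L b2@18:L b5@20:L]
Beat 13 (R): throw ball1 h=2 -> lands@15:R; in-air after throw: [b4@14:L b1@15:R b3@16:L b2@18:L b5@20:L]
Beat 14 (L): throw ball4 h=8 -> lands@22:L; in-air after throw: [b1@15:R b3@16:L b2@18:L b5@20:L b4@22:L]
Beat 15 (R): throw ball1 h=9 -> lands@24:L; in-air after throw: [b3@16:L b2@18:L b5@20:L b4@22:L b1@24:L]
Beat 16 (L): throw ball3 h=1 -> lands@17:R; in-air after throw: [b3@17:R b2@18:L b5@20:L b4@22:L b1@24:L]

Answer: ball2:lands@18:L ball5:lands@20:L ball4:lands@22:L ball1:lands@24:L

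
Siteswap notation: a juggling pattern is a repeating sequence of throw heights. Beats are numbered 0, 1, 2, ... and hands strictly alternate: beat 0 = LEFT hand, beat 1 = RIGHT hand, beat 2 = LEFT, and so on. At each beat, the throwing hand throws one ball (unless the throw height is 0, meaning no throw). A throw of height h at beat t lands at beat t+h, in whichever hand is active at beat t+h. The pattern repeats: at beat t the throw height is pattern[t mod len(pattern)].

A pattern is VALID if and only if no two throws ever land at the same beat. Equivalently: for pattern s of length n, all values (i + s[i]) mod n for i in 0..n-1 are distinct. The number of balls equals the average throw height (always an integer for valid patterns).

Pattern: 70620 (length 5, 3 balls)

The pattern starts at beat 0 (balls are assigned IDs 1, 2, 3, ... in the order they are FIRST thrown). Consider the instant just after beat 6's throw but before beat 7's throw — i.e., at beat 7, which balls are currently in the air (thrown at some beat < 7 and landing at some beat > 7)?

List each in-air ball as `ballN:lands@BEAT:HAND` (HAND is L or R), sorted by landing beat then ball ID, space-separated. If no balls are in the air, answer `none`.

Answer: ball2:lands@8:L ball3:lands@12:L

Derivation:
Beat 0 (L): throw ball1 h=7 -> lands@7:R; in-air after throw: [b1@7:R]
Beat 2 (L): throw ball2 h=6 -> lands@8:L; in-air after throw: [b1@7:R b2@8:L]
Beat 3 (R): throw ball3 h=2 -> lands@5:R; in-air after throw: [b3@5:R b1@7:R b2@8:L]
Beat 5 (R): throw ball3 h=7 -> lands@12:L; in-air after throw: [b1@7:R b2@8:L b3@12:L]
Beat 7 (R): throw ball1 h=6 -> lands@13:R; in-air after throw: [b2@8:L b3@12:L b1@13:R]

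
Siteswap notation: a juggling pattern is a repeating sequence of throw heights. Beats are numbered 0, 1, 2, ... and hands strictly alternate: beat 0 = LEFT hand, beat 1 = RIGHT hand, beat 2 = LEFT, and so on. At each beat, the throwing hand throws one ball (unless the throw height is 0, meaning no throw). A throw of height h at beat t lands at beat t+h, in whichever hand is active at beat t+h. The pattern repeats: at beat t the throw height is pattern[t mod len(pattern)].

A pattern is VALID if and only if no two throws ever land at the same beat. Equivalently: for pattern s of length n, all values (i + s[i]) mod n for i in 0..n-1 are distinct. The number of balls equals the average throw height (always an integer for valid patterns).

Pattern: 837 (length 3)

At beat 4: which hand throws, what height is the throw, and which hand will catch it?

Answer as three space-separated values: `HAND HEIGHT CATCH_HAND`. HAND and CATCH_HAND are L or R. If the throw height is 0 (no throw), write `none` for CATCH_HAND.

Beat 4: 4 mod 2 = 0, so hand = L
Throw height = pattern[4 mod 3] = pattern[1] = 3
Lands at beat 4+3=7, 7 mod 2 = 1, so catch hand = R

Answer: L 3 R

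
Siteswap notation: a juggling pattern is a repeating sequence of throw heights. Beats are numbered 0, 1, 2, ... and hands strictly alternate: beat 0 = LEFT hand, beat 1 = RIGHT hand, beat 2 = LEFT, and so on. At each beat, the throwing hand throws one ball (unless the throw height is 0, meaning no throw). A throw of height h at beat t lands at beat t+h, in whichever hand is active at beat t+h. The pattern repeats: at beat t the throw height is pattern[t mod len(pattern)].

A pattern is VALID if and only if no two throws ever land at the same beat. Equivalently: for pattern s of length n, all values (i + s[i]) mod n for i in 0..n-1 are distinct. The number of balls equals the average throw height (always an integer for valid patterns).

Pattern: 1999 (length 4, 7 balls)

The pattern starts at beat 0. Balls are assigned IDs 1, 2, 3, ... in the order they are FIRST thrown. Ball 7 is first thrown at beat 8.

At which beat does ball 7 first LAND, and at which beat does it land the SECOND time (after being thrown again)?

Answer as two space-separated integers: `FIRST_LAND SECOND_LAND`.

Beat 0 (L): throw ball1 h=1 -> lands@1:R; in-air after throw: [b1@1:R]
Beat 1 (R): throw ball1 h=9 -> lands@10:L; in-air after throw: [b1@10:L]
Beat 2 (L): throw ball2 h=9 -> lands@11:R; in-air after throw: [b1@10:L b2@11:R]
Beat 3 (R): throw ball3 h=9 -> lands@12:L; in-air after throw: [b1@10:L b2@11:R b3@12:L]
Beat 4 (L): throw ball4 h=1 -> lands@5:R; in-air after throw: [b4@5:R b1@10:L b2@11:R b3@12:L]
Beat 5 (R): throw ball4 h=9 -> lands@14:L; in-air after throw: [b1@10:L b2@11:R b3@12:L b4@14:L]
Beat 6 (L): throw ball5 h=9 -> lands@15:R; in-air after throw: [b1@10:L b2@11:R b3@12:L b4@14:L b5@15:R]
Beat 7 (R): throw ball6 h=9 -> lands@16:L; in-air after throw: [b1@10:L b2@11:R b3@12:L b4@14:L b5@15:R b6@16:L]
Beat 8 (L): throw ball7 h=1 -> lands@9:R; in-air after throw: [b7@9:R b1@10:L b2@11:R b3@12:L b4@14:L b5@15:R b6@16:L]
Beat 9 (R): throw ball7 h=9 -> lands@18:L; in-air after throw: [b1@10:L b2@11:R b3@12:L b4@14:L b5@15:R b6@16:L b7@18:L]
Beat 10 (L): throw ball1 h=9 -> lands@19:R; in-air after throw: [b2@11:R b3@12:L b4@14:L b5@15:R b6@16:L b7@18:L b1@19:R]
Beat 11 (R): throw ball2 h=9 -> lands@20:L; in-air after throw: [b3@12:L b4@14:L b5@15:R b6@16:L b7@18:L b1@19:R b2@20:L]
Beat 12 (L): throw ball3 h=1 -> lands@13:R; in-air after throw: [b3@13:R b4@14:L b5@15:R b6@16:L b7@18:L b1@19:R b2@20:L]
Beat 13 (R): throw ball3 h=9 -> lands@22:L; in-air after throw: [b4@14:L b5@15:R b6@16:L b7@18:L b1@19:R b2@20:L b3@22:L]
Ball 7: thrown@8 h=1 -> first land @9; rethrown@9 h=9 -> second land @18

Answer: 9 18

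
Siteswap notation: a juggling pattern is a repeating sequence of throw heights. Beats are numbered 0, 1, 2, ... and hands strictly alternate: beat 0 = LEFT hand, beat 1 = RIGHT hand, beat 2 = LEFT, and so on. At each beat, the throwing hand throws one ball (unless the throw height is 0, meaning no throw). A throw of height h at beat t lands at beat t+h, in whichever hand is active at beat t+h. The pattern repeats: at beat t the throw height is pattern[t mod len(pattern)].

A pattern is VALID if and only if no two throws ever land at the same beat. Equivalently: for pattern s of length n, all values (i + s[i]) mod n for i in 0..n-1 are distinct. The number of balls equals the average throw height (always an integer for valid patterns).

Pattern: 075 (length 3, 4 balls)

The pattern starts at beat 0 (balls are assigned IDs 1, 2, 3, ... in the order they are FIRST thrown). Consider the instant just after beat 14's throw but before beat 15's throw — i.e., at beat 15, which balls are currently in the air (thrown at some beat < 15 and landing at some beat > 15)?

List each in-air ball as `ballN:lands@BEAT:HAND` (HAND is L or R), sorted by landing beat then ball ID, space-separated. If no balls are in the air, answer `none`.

Answer: ball3:lands@16:L ball4:lands@17:R ball2:lands@19:R ball1:lands@20:L

Derivation:
Beat 1 (R): throw ball1 h=7 -> lands@8:L; in-air after throw: [b1@8:L]
Beat 2 (L): throw ball2 h=5 -> lands@7:R; in-air after throw: [b2@7:R b1@8:L]
Beat 4 (L): throw ball3 h=7 -> lands@11:R; in-air after throw: [b2@7:R b1@8:L b3@11:R]
Beat 5 (R): throw ball4 h=5 -> lands@10:L; in-air after throw: [b2@7:R b1@8:L b4@10:L b3@11:R]
Beat 7 (R): throw ball2 h=7 -> lands@14:L; in-air after throw: [b1@8:L b4@10:L b3@11:R b2@14:L]
Beat 8 (L): throw ball1 h=5 -> lands@13:R; in-air after throw: [b4@10:L b3@11:R b1@13:R b2@14:L]
Beat 10 (L): throw ball4 h=7 -> lands@17:R; in-air after throw: [b3@11:R b1@13:R b2@14:L b4@17:R]
Beat 11 (R): throw ball3 h=5 -> lands@16:L; in-air after throw: [b1@13:R b2@14:L b3@16:L b4@17:R]
Beat 13 (R): throw ball1 h=7 -> lands@20:L; in-air after throw: [b2@14:L b3@16:L b4@17:R b1@20:L]
Beat 14 (L): throw ball2 h=5 -> lands@19:R; in-air after throw: [b3@16:L b4@17:R b2@19:R b1@20:L]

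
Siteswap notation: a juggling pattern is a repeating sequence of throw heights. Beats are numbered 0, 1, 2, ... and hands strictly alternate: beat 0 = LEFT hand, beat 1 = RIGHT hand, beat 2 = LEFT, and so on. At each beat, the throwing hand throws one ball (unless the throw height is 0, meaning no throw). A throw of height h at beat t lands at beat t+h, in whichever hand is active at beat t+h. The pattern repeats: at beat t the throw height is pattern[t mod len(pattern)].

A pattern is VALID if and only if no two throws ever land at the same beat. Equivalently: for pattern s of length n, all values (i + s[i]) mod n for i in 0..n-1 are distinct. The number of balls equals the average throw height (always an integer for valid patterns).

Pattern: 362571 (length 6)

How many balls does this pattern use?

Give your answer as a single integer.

Answer: 4

Derivation:
Pattern = [3, 6, 2, 5, 7, 1], length n = 6
  position 0: throw height = 3, running sum = 3
  position 1: throw height = 6, running sum = 9
  position 2: throw height = 2, running sum = 11
  position 3: throw height = 5, running sum = 16
  position 4: throw height = 7, running sum = 23
  position 5: throw height = 1, running sum = 24
Total sum = 24; balls = sum / n = 24 / 6 = 4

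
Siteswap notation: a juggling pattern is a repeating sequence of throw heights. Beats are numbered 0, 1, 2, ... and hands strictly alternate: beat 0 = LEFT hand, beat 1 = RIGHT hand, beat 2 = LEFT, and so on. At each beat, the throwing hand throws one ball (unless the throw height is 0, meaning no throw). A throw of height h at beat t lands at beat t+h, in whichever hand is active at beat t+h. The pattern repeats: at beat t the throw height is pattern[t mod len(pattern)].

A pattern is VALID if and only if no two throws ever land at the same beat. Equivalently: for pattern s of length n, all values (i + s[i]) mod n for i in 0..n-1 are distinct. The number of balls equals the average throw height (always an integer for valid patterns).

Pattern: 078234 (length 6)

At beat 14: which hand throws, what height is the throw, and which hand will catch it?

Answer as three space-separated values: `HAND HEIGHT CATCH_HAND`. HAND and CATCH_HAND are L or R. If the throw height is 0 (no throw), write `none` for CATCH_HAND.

Beat 14: 14 mod 2 = 0, so hand = L
Throw height = pattern[14 mod 6] = pattern[2] = 8
Lands at beat 14+8=22, 22 mod 2 = 0, so catch hand = L

Answer: L 8 L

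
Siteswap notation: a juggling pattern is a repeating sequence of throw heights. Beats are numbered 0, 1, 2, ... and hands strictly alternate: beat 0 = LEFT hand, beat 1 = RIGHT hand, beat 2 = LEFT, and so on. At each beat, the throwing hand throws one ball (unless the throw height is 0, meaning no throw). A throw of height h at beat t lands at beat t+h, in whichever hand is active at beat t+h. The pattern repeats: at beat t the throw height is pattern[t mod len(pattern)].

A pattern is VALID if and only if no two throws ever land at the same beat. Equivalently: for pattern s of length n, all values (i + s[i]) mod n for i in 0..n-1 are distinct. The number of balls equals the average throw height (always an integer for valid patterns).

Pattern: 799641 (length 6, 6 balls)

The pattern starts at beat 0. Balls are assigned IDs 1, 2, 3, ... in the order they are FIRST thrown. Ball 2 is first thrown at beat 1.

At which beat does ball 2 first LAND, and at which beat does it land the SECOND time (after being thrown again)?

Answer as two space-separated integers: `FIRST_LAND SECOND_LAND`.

Answer: 10 14

Derivation:
Beat 0 (L): throw ball1 h=7 -> lands@7:R; in-air after throw: [b1@7:R]
Beat 1 (R): throw ball2 h=9 -> lands@10:L; in-air after throw: [b1@7:R b2@10:L]
Beat 2 (L): throw ball3 h=9 -> lands@11:R; in-air after throw: [b1@7:R b2@10:L b3@11:R]
Beat 3 (R): throw ball4 h=6 -> lands@9:R; in-air after throw: [b1@7:R b4@9:R b2@10:L b3@11:R]
Beat 4 (L): throw ball5 h=4 -> lands@8:L; in-air after throw: [b1@7:R b5@8:L b4@9:R b2@10:L b3@11:R]
Beat 5 (R): throw ball6 h=1 -> lands@6:L; in-air after throw: [b6@6:L b1@7:R b5@8:L b4@9:R b2@10:L b3@11:R]
Beat 6 (L): throw ball6 h=7 -> lands@13:R; in-air after throw: [b1@7:R b5@8:L b4@9:R b2@10:L b3@11:R b6@13:R]
Beat 7 (R): throw ball1 h=9 -> lands@16:L; in-air after throw: [b5@8:L b4@9:R b2@10:L b3@11:R b6@13:R b1@16:L]
Beat 8 (L): throw ball5 h=9 -> lands@17:R; in-air after throw: [b4@9:R b2@10:L b3@11:R b6@13:R b1@16:L b5@17:R]
Beat 9 (R): throw ball4 h=6 -> lands@15:R; in-air after throw: [b2@10:L b3@11:R b6@13:R b4@15:R b1@16:L b5@17:R]
Beat 10 (L): throw ball2 h=4 -> lands@14:L; in-air after throw: [b3@11:R b6@13:R b2@14:L b4@15:R b1@16:L b5@17:R]
Beat 11 (R): throw ball3 h=1 -> lands@12:L; in-air after throw: [b3@12:L b6@13:R b2@14:L b4@15:R b1@16:L b5@17:R]
Beat 12 (L): throw ball3 h=7 -> lands@19:R; in-air after throw: [b6@13:R b2@14:L b4@15:R b1@16:L b5@17:R b3@19:R]
Beat 13 (R): throw ball6 h=9 -> lands@22:L; in-air after throw: [b2@14:L b4@15:R b1@16:L b5@17:R b3@19:R b6@22:L]
Beat 14 (L): throw ball2 h=9 -> lands@23:R; in-air after throw: [b4@15:R b1@16:L b5@17:R b3@19:R b6@22:L b2@23:R]
Ball 2: thrown@1 h=9 -> first land @10; rethrown@10 h=4 -> second land @14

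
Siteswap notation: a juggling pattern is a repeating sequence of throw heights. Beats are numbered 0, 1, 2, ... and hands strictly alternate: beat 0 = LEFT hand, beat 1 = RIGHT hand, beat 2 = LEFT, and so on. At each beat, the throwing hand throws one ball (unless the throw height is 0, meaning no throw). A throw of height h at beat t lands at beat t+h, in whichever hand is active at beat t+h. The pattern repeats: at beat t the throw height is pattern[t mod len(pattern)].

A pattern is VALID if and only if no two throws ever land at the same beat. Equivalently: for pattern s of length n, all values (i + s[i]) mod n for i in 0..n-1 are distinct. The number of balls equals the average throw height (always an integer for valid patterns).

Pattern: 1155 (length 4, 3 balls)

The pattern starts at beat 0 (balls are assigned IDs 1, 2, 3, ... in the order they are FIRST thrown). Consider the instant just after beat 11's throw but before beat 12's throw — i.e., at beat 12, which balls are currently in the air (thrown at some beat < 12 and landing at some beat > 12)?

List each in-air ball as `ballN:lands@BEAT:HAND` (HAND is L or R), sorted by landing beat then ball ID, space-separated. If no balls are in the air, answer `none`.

Beat 0 (L): throw ball1 h=1 -> lands@1:R; in-air after throw: [b1@1:R]
Beat 1 (R): throw ball1 h=1 -> lands@2:L; in-air after throw: [b1@2:L]
Beat 2 (L): throw ball1 h=5 -> lands@7:R; in-air after throw: [b1@7:R]
Beat 3 (R): throw ball2 h=5 -> lands@8:L; in-air after throw: [b1@7:R b2@8:L]
Beat 4 (L): throw ball3 h=1 -> lands@5:R; in-air after throw: [b3@5:R b1@7:R b2@8:L]
Beat 5 (R): throw ball3 h=1 -> lands@6:L; in-air after throw: [b3@6:L b1@7:R b2@8:L]
Beat 6 (L): throw ball3 h=5 -> lands@11:R; in-air after throw: [b1@7:R b2@8:L b3@11:R]
Beat 7 (R): throw ball1 h=5 -> lands@12:L; in-air after throw: [b2@8:L b3@11:R b1@12:L]
Beat 8 (L): throw ball2 h=1 -> lands@9:R; in-air after throw: [b2@9:R b3@11:R b1@12:L]
Beat 9 (R): throw ball2 h=1 -> lands@10:L; in-air after throw: [b2@10:L b3@11:R b1@12:L]
Beat 10 (L): throw ball2 h=5 -> lands@15:R; in-air after throw: [b3@11:R b1@12:L b2@15:R]
Beat 11 (R): throw ball3 h=5 -> lands@16:L; in-air after throw: [b1@12:L b2@15:R b3@16:L]
Beat 12 (L): throw ball1 h=1 -> lands@13:R; in-air after throw: [b1@13:R b2@15:R b3@16:L]

Answer: ball2:lands@15:R ball3:lands@16:L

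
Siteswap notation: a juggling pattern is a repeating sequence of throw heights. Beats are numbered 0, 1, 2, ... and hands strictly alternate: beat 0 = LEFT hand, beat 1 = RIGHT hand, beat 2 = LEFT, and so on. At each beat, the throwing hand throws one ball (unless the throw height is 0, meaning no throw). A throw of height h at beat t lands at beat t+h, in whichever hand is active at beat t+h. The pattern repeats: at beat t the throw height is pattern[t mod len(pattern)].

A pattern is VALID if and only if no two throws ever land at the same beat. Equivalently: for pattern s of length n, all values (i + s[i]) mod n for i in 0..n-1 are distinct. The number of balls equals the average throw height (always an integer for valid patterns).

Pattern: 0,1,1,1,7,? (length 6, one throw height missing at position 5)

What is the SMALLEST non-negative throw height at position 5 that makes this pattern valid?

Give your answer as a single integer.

Answer: 2

Derivation:
i=0: (0 + 0) mod 6 = 0
i=1: (1 + 1) mod 6 = 2
i=2: (2 + 1) mod 6 = 3
i=3: (3 + 1) mod 6 = 4
i=4: (4 + 7) mod 6 = 5
i=5: s[i]=? (unknown)
Known residues: [0, 2, 3, 4, 5]; need a permutation of 0..5, so missing residue r = 1
Need (5 + s) mod 6 = 1; smallest s = (1 - 5) mod 6 = 2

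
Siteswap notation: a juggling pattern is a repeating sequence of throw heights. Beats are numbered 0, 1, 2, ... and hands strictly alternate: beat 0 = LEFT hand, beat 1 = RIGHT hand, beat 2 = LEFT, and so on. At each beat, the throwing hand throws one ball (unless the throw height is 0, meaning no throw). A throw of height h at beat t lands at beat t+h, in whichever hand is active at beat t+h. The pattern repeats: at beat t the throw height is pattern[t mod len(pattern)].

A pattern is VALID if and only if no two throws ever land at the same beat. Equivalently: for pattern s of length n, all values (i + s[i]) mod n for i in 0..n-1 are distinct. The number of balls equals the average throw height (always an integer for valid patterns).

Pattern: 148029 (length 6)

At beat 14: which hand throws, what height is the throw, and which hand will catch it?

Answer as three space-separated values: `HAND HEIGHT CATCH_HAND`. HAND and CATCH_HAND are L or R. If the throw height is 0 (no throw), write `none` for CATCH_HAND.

Answer: L 8 L

Derivation:
Beat 14: 14 mod 2 = 0, so hand = L
Throw height = pattern[14 mod 6] = pattern[2] = 8
Lands at beat 14+8=22, 22 mod 2 = 0, so catch hand = L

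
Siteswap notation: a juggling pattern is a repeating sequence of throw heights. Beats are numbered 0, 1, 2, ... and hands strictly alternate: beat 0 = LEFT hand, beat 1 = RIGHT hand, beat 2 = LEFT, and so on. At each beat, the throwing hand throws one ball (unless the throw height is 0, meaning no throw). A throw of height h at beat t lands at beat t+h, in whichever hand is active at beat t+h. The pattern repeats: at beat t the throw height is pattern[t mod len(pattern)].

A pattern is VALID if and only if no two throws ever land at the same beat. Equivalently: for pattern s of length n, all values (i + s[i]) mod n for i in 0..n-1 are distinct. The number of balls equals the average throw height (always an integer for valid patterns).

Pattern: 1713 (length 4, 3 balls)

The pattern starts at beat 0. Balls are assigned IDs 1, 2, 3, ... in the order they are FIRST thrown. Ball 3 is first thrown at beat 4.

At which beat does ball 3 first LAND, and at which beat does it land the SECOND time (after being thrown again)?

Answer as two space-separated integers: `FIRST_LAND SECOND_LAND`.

Answer: 5 12

Derivation:
Beat 0 (L): throw ball1 h=1 -> lands@1:R; in-air after throw: [b1@1:R]
Beat 1 (R): throw ball1 h=7 -> lands@8:L; in-air after throw: [b1@8:L]
Beat 2 (L): throw ball2 h=1 -> lands@3:R; in-air after throw: [b2@3:R b1@8:L]
Beat 3 (R): throw ball2 h=3 -> lands@6:L; in-air after throw: [b2@6:L b1@8:L]
Beat 4 (L): throw ball3 h=1 -> lands@5:R; in-air after throw: [b3@5:R b2@6:L b1@8:L]
Beat 5 (R): throw ball3 h=7 -> lands@12:L; in-air after throw: [b2@6:L b1@8:L b3@12:L]
Beat 6 (L): throw ball2 h=1 -> lands@7:R; in-air after throw: [b2@7:R b1@8:L b3@12:L]
Beat 7 (R): throw ball2 h=3 -> lands@10:L; in-air after throw: [b1@8:L b2@10:L b3@12:L]
Beat 8 (L): throw ball1 h=1 -> lands@9:R; in-air after throw: [b1@9:R b2@10:L b3@12:L]
Beat 9 (R): throw ball1 h=7 -> lands@16:L; in-air after throw: [b2@10:L b3@12:L b1@16:L]
Beat 10 (L): throw ball2 h=1 -> lands@11:R; in-air after throw: [b2@11:R b3@12:L b1@16:L]
Beat 11 (R): throw ball2 h=3 -> lands@14:L; in-air after throw: [b3@12:L b2@14:L b1@16:L]
Beat 12 (L): throw ball3 h=1 -> lands@13:R; in-air after throw: [b3@13:R b2@14:L b1@16:L]
Ball 3: thrown@4 h=1 -> first land @5; rethrown@5 h=7 -> second land @12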